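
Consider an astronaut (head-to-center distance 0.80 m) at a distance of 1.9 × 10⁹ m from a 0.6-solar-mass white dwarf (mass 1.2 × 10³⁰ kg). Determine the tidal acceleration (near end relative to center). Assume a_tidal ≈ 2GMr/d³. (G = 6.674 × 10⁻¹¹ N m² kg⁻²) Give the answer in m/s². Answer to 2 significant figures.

Δg = 2GMr/d³
   = 2 × (6.674 × 10⁻¹¹) × (1.2 × 10³⁰) × (0.80) / (1.9 × 10⁹)³
   = 1.9 × 10⁻⁸ m/s²

1.9 × 10⁻⁸ m/s²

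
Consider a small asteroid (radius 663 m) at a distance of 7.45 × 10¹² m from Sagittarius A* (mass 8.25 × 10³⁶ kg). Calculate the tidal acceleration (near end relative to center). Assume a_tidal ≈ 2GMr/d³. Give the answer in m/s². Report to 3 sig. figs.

1.77 × 10⁻⁹ m/s²

Δg = 2GMr/d³
   = 2 × (6.674 × 10⁻¹¹) × (8.25 × 10³⁶) × (663) / (7.45 × 10¹²)³
   = 1.77 × 10⁻⁹ m/s²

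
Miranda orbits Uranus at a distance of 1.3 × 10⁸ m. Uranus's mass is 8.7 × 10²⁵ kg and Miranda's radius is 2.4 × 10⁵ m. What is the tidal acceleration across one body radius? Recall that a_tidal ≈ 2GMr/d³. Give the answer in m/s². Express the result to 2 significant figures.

1.3 × 10⁻³ m/s²

Differencing GM/(d−r)² and GM/d² to first order in r/d gives 2GMr/d³.
Δg = 2GMr/d³
   = 2 × (6.674 × 10⁻¹¹) × (8.7 × 10²⁵) × (2.4 × 10⁵) / (1.3 × 10⁸)³
   = 1.3 × 10⁻³ m/s²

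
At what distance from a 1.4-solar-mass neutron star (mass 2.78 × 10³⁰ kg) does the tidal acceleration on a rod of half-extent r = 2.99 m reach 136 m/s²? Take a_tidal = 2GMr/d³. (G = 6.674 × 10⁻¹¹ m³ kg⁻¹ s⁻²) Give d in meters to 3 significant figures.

2.01 × 10⁶ m

2GMr/d³ = a_tidal  ⇒  d = (2GMr / a_tidal)^(1/3)
d = (2 × 6.674×10⁻¹¹ × (2.78 × 10³⁰) × (2.99) / (136))^(1/3)
  = 2.01 × 10⁶ m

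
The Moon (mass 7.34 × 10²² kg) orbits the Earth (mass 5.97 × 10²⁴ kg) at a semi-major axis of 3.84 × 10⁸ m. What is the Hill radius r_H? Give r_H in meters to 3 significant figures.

r_H ≈ a (m/3M)^(1/3)
    = (3.84 × 10⁸) × (7.34 × 10²² / (3 × 5.97 × 10²⁴))^(1/3)
    = 6.15 × 10⁷ m

6.15 × 10⁷ m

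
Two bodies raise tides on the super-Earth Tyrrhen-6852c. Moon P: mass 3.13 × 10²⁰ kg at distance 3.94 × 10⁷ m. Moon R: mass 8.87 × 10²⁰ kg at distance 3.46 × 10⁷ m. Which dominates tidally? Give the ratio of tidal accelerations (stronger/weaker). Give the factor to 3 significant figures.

Compare M/d³ for the two perturbers:
Moon P: (3.13 × 10²⁰) / (3.94 × 10⁷)³ = 5.117 × 10⁻³
Moon R: (8.87 × 10²⁰) / (3.46 × 10⁷)³ = 2.141 × 10⁻²
Ratio (larger/smaller) = 4.18

Moon R, by a factor of ≈ 4.18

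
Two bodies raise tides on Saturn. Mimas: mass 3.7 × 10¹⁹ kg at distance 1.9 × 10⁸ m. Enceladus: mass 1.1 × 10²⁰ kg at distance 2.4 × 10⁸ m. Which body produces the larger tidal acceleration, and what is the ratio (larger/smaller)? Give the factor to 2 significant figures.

Compare M/d³ for the two perturbers:
Mimas: (3.7 × 10¹⁹) / (1.9 × 10⁸)³ = 5.394 × 10⁻⁶
Enceladus: (1.1 × 10²⁰) / (2.4 × 10⁸)³ = 7.957 × 10⁻⁶
Ratio (larger/smaller) = 1.5

Enceladus, by a factor of ≈ 1.5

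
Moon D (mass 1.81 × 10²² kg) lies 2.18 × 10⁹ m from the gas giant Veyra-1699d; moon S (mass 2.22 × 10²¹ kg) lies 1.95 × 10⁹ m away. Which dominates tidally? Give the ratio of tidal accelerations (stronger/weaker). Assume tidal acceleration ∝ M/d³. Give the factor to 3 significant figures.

Moon D, by a factor of ≈ 5.84

The tide-raising term goes as M/d³ (the gradient of a 1/d² field).
Moon D: (1.81 × 10²²) / (2.18 × 10⁹)³ = 1.747 × 10⁻⁶
Moon S: (2.22 × 10²¹) / (1.95 × 10⁹)³ = 2.994 × 10⁻⁷
Ratio (larger/smaller) = 5.84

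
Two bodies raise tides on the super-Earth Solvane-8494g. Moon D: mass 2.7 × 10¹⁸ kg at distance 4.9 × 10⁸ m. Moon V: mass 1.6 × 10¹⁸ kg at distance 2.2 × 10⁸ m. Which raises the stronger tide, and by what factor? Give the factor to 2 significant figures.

Moon V, by a factor of ≈ 6.5

Compare M/d³ for the two perturbers:
Moon D: (2.7 × 10¹⁸) / (4.9 × 10⁸)³ = 2.295 × 10⁻⁸
Moon V: (1.6 × 10¹⁸) / (2.2 × 10⁸)³ = 1.503 × 10⁻⁷
Ratio (larger/smaller) = 6.5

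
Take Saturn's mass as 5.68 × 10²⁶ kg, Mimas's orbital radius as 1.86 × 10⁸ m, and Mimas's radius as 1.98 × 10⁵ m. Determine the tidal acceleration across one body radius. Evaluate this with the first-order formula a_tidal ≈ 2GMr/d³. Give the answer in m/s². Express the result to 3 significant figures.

Δa = 2GMr/d³
   = 2 × (6.674 × 10⁻¹¹) × (5.68 × 10²⁶) × (1.98 × 10⁵) / (1.86 × 10⁸)³
   = 2.33 × 10⁻³ m/s²

2.33 × 10⁻³ m/s²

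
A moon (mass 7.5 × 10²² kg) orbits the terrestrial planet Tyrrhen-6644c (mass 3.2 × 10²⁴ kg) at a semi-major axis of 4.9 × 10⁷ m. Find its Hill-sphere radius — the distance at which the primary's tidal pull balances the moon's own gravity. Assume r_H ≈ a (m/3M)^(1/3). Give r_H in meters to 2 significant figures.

9.7 × 10⁶ m

r_H ≈ a (m/3M)^(1/3)
    = (4.9 × 10⁷) × (7.5 × 10²² / (3 × 3.2 × 10²⁴))^(1/3)
    = 9.7 × 10⁶ m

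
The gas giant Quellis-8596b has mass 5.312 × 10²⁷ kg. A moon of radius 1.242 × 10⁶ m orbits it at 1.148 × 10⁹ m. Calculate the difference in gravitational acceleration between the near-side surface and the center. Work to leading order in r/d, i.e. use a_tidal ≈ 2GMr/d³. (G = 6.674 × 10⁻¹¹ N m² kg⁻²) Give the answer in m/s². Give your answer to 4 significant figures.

Δg = 2GMr/d³
   = 2 × (6.674 × 10⁻¹¹) × (5.312 × 10²⁷) × (1.242 × 10⁶) / (1.148 × 10⁹)³
   = 5.821 × 10⁻⁴ m/s²

5.821 × 10⁻⁴ m/s²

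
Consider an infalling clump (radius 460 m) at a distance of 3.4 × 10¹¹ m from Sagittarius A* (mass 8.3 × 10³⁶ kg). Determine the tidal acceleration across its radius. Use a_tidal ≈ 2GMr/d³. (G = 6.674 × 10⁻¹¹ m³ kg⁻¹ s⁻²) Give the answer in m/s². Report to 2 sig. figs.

The tidal stretch is the gradient of GM/d² times the body's extent r, hence the 1/d³ dependence.
a_tidal = 2GMr/d³
        = 2 × (6.674 × 10⁻¹¹) × (8.3 × 10³⁶) × (460) / (3.4 × 10¹¹)³
        = 1.3 × 10⁻⁵ m/s²

1.3 × 10⁻⁵ m/s²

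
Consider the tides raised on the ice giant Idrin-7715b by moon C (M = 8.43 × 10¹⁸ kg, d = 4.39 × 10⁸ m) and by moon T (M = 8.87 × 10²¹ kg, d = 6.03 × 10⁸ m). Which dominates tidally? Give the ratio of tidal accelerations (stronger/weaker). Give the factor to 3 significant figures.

Moon T, by a factor of ≈ 406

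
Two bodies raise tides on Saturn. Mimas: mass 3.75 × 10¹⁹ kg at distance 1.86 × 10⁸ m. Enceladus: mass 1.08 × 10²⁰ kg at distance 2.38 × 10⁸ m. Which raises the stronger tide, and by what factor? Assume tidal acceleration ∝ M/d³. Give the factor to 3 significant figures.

Tidal stretch scales as M/d³; compute that for each body.
Mimas: (3.75 × 10¹⁹) / (1.86 × 10⁸)³ = 5.828 × 10⁻⁶
Enceladus: (1.08 × 10²⁰) / (2.38 × 10⁸)³ = 8.011 × 10⁻⁶
Ratio (larger/smaller) = 1.37

Enceladus, by a factor of ≈ 1.37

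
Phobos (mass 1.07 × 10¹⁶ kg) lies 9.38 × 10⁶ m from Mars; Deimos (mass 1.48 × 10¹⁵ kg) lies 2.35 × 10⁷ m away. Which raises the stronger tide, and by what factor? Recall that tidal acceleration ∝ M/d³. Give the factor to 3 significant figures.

Phobos, by a factor of ≈ 114

Compare M/d³ for the two perturbers:
Phobos: (1.07 × 10¹⁶) / (9.38 × 10⁶)³ = 1.297 × 10⁻⁵
Deimos: (1.48 × 10¹⁵) / (2.35 × 10⁷)³ = 1.140 × 10⁻⁷
Ratio (larger/smaller) = 114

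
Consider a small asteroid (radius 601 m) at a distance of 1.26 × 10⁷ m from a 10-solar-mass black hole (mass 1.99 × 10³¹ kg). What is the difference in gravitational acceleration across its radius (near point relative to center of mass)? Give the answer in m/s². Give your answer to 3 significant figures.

7.98 × 10² m/s²

The tidal stretch is the gradient of GM/d² times the body's extent r, hence the 1/d³ dependence.
a_tidal = 2GMr/d³
        = 2 × (6.674 × 10⁻¹¹) × (1.99 × 10³¹) × (601) / (1.26 × 10⁷)³
        = 7.98 × 10² m/s²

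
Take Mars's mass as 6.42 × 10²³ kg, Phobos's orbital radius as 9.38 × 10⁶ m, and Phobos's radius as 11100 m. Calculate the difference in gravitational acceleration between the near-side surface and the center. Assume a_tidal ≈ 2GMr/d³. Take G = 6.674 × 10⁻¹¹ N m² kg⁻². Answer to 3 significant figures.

1.15 × 10⁻³ m/s²

Δg = 2GMr/d³
   = 2 × (6.674 × 10⁻¹¹) × (6.42 × 10²³) × (11100) / (9.38 × 10⁶)³
   = 1.15 × 10⁻³ m/s²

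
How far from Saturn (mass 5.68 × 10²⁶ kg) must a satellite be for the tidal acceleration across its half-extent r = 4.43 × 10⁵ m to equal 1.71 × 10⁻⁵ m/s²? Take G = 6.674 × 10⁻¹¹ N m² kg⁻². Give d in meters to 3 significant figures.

1.25 × 10⁹ m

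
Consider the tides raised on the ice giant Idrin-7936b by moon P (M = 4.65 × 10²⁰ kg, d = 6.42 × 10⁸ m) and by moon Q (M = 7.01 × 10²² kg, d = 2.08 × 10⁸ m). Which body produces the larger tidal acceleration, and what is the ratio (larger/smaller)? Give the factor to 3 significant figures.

Moon Q, by a factor of ≈ 4430

The tide-raising term goes as M/d³ (the gradient of a 1/d² field).
Moon P: (4.65 × 10²⁰) / (6.42 × 10⁸)³ = 1.757 × 10⁻⁶
Moon Q: (7.01 × 10²²) / (2.08 × 10⁸)³ = 7.790 × 10⁻³
Ratio (larger/smaller) = 4430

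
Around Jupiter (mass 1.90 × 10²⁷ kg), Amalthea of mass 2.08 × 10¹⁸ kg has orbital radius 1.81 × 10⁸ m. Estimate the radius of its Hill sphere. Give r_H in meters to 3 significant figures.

1.29 × 10⁵ m

r_H ≈ a (m/3M)^(1/3)
    = (1.81 × 10⁸) × (2.08 × 10¹⁸ / (3 × 1.90 × 10²⁷))^(1/3)
    = 1.29 × 10⁵ m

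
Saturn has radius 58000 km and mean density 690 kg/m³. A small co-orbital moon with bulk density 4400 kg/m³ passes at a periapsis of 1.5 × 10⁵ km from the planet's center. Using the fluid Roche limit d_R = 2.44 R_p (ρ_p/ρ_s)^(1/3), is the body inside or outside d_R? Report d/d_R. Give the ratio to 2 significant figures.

outside; d/d_R ≈ 2.0

d_R = 2.44 × (58000 km) × (690/4400)^(1/3) = 76320 km
d/d_R = (1.5 × 10⁵) / (76320) = 2.0
Since d/d_R > 1, the body is outside the Roche limit.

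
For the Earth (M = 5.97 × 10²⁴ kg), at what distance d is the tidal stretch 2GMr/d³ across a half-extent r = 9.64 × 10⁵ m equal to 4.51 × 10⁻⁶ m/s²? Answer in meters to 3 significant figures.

5.54 × 10⁸ m

2GMr/d³ = a_tidal  ⇒  d = (2GMr / a_tidal)^(1/3)
d = (2 × 6.674×10⁻¹¹ × (5.97 × 10²⁴) × (9.64 × 10⁵) / (4.51 × 10⁻⁶))^(1/3)
  = 5.54 × 10⁸ m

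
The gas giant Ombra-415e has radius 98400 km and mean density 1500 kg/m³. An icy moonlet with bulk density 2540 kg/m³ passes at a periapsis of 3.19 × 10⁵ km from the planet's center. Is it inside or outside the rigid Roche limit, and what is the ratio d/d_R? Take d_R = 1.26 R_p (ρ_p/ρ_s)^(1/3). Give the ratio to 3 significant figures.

d_R = 1.26 × (98400 km) × (1500/2540)^(1/3) = 1.040 × 10⁵ km
d/d_R = (3.19 × 10⁵) / (1.040 × 10⁵) = 3.07
Since d/d_R > 1, the body is outside the Roche limit.

outside; d/d_R ≈ 3.07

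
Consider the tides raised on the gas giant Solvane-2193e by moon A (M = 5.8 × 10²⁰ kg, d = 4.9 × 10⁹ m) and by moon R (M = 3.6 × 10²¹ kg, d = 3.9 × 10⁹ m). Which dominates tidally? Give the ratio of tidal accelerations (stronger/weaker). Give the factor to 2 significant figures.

Moon R, by a factor of ≈ 12

Tidal acceleration ∝ M/d³, so compare M/d³ for each.
Moon A: (5.8 × 10²⁰) / (4.9 × 10⁹)³ = 4.930 × 10⁻⁹
Moon R: (3.6 × 10²¹) / (3.9 × 10⁹)³ = 6.069 × 10⁻⁸
Ratio (larger/smaller) = 12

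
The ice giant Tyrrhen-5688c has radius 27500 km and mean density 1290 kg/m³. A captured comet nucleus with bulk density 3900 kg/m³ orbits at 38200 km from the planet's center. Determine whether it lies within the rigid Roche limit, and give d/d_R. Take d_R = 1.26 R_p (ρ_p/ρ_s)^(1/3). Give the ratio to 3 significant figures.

outside; d/d_R ≈ 1.59

d_R = 1.26 × (27500 km) × (1290/3900)^(1/3) = 23960 km
d/d_R = (38200) / (23960) = 1.59
Since d/d_R > 1, the body is outside the Roche limit.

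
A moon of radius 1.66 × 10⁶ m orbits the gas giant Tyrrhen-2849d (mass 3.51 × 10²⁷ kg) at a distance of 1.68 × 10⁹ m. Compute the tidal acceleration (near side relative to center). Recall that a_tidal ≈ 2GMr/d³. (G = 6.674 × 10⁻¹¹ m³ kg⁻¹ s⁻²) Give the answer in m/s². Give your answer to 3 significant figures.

1.64 × 10⁻⁴ m/s²

Differencing GM/(d−r)² and GM/d² to first order in r/d gives 2GMr/d³.
a_tidal = 2GMr/d³
        = 2 × (6.674 × 10⁻¹¹) × (3.51 × 10²⁷) × (1.66 × 10⁶) / (1.68 × 10⁹)³
        = 1.64 × 10⁻⁴ m/s²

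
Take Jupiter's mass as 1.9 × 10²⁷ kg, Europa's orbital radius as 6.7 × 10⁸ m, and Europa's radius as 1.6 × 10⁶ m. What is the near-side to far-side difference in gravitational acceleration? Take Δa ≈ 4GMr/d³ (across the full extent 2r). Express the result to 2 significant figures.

2.7 × 10⁻³ m/s²

Δa = 4GMr/d³
   = 4 × (6.674 × 10⁻¹¹) × (1.9 × 10²⁷) × (1.6 × 10⁶) / (6.7 × 10⁸)³
   = 2.7 × 10⁻³ m/s²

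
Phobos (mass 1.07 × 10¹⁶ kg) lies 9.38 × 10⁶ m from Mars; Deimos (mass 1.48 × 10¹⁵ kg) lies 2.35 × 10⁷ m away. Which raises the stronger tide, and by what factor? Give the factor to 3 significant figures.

Tidal stretch scales as M/d³; compute that for each body.
Phobos: (1.07 × 10¹⁶) / (9.38 × 10⁶)³ = 1.297 × 10⁻⁵
Deimos: (1.48 × 10¹⁵) / (2.35 × 10⁷)³ = 1.140 × 10⁻⁷
Ratio (larger/smaller) = 114

Phobos, by a factor of ≈ 114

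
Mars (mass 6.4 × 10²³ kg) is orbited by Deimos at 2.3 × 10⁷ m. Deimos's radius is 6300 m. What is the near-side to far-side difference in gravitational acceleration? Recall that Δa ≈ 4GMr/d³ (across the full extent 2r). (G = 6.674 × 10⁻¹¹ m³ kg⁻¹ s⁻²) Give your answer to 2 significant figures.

8.8 × 10⁻⁵ m/s²

a_tidal = 4GMr/d³
        = 4 × (6.674 × 10⁻¹¹) × (6.4 × 10²³) × (6300) / (2.3 × 10⁷)³
        = 8.8 × 10⁻⁵ m/s²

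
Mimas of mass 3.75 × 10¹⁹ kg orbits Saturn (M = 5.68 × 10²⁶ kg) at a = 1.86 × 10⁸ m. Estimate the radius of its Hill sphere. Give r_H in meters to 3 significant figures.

5.21 × 10⁵ m

r_H ≈ a (m/3M)^(1/3)
    = (1.86 × 10⁸) × (3.75 × 10¹⁹ / (3 × 5.68 × 10²⁶))^(1/3)
    = 5.21 × 10⁵ m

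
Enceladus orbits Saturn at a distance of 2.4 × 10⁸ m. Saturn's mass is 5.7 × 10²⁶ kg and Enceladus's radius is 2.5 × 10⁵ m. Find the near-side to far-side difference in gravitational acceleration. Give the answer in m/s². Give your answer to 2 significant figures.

2.8 × 10⁻³ m/s²

Differencing GM/(d−r)² and GM/(d+r)² to first order in r/d gives 4GMr/d³.
a_tidal = 4GMr/d³
        = 4 × (6.674 × 10⁻¹¹) × (5.7 × 10²⁶) × (2.5 × 10⁵) / (2.4 × 10⁸)³
        = 2.8 × 10⁻³ m/s²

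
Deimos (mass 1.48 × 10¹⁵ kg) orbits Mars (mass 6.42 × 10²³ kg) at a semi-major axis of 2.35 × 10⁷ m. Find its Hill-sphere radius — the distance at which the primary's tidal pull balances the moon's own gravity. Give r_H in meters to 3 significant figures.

2.15 × 10⁴ m

r_H ≈ a (m/3M)^(1/3)
    = (2.35 × 10⁷) × (1.48 × 10¹⁵ / (3 × 6.42 × 10²³))^(1/3)
    = 2.15 × 10⁴ m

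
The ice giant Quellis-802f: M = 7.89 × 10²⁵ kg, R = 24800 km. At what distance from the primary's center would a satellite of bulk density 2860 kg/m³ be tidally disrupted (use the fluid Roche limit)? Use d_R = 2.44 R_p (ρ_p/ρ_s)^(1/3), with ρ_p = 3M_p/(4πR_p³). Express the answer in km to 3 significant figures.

ρ_p = 3M_p/(4πR_p³) = 3 × (7.89 × 10²⁵) / (4π × (2.48 × 10⁷ m)³) = 1230 kg/m³
d_R = 2.44 × 24800 km × (1230/2860)^(1/3)
    = 45700 km

45700 km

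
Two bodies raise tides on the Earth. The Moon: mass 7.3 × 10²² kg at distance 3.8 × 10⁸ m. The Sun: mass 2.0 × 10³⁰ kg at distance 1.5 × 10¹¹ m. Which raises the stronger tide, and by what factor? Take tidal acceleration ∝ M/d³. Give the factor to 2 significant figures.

The Moon, by a factor of ≈ 2.2

The tide-raising term goes as M/d³ (the gradient of a 1/d² field).
The Moon: (7.3 × 10²²) / (3.8 × 10⁸)³ = 1.330 × 10⁻³
The Sun: (2.0 × 10³⁰) / (1.5 × 10¹¹)³ = 5.926 × 10⁻⁴
Ratio (larger/smaller) = 2.2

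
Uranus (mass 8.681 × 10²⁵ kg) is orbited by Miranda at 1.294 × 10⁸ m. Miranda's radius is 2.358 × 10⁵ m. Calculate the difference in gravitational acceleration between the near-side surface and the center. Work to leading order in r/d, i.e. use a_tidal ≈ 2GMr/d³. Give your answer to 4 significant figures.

1.261 × 10⁻³ m/s²

Δa = 2GMr/d³
   = 2 × (6.674 × 10⁻¹¹) × (8.681 × 10²⁵) × (2.358 × 10⁵) / (1.294 × 10⁸)³
   = 1.261 × 10⁻³ m/s²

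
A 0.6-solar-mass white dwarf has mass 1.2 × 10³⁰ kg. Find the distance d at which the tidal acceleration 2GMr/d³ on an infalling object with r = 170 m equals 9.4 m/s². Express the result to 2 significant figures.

1.4 × 10⁷ m

2GMr/d³ = a_tidal  ⇒  d = (2GMr / a_tidal)^(1/3)
d = (2 × 6.674×10⁻¹¹ × (1.2 × 10³⁰) × (170) / (9.4))^(1/3)
  = 1.4 × 10⁷ m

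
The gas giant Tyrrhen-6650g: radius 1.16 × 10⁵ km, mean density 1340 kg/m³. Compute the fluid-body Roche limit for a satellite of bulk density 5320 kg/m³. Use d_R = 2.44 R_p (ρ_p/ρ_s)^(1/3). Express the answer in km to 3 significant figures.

1.79 × 10⁵ km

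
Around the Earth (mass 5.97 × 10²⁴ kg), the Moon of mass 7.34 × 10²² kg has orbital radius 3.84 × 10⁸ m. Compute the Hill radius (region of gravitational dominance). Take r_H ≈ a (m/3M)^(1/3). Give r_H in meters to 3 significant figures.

r_H ≈ a (m/3M)^(1/3)
    = (3.84 × 10⁸) × (7.34 × 10²² / (3 × 5.97 × 10²⁴))^(1/3)
    = 6.15 × 10⁷ m

6.15 × 10⁷ m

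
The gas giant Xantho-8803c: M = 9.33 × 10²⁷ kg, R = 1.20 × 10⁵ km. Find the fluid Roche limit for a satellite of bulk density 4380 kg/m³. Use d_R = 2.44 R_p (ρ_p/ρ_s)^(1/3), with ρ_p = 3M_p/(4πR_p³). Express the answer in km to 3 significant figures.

1.95 × 10⁵ km

ρ_p = 3M_p/(4πR_p³) = 3 × (9.33 × 10²⁷) / (4π × (1.20 × 10⁸ m)³) = 1290 kg/m³
d_R = 2.44 × 1.20 × 10⁵ km × (1290/4380)^(1/3)
    = 1.95 × 10⁵ km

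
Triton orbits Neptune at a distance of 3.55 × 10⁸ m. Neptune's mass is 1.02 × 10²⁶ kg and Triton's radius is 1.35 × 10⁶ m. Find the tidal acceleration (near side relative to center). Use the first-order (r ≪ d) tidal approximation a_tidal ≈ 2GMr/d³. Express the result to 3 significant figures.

4.11 × 10⁻⁴ m/s²

a_tidal = 2GMr/d³
        = 2 × (6.674 × 10⁻¹¹) × (1.02 × 10²⁶) × (1.35 × 10⁶) / (3.55 × 10⁸)³
        = 4.11 × 10⁻⁴ m/s²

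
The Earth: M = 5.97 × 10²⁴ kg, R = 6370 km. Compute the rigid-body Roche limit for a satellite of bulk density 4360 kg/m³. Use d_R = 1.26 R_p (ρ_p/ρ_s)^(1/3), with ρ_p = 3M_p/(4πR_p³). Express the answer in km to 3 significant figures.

8680 km

ρ_p = 3M_p/(4πR_p³) = 3 × (5.97 × 10²⁴) / (4π × (6.37 × 10⁶ m)³) = 5510 kg/m³
d_R = 1.26 × 6370 km × (5510/4360)^(1/3)
    = 8680 km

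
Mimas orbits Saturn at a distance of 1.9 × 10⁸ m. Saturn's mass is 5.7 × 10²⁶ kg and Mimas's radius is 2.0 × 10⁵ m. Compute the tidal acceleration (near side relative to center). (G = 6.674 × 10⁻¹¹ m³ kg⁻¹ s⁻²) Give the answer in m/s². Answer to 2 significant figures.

Δg = 2GMr/d³
   = 2 × (6.674 × 10⁻¹¹) × (5.7 × 10²⁶) × (2.0 × 10⁵) / (1.9 × 10⁸)³
   = 2.2 × 10⁻³ m/s²

2.2 × 10⁻³ m/s²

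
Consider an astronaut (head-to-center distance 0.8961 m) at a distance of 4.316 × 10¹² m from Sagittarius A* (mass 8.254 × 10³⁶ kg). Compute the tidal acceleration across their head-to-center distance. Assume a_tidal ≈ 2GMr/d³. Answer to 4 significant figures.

1.228 × 10⁻¹¹ m/s²

Δg = 2GMr/d³
   = 2 × (6.674 × 10⁻¹¹) × (8.254 × 10³⁶) × (0.8961) / (4.316 × 10¹²)³
   = 1.228 × 10⁻¹¹ m/s²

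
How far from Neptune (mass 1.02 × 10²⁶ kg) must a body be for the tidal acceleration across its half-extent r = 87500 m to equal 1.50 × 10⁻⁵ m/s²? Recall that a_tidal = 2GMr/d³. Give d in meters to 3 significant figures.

2GMr/d³ = a_tidal  ⇒  d = (2GMr / a_tidal)^(1/3)
d = (2 × 6.674×10⁻¹¹ × (1.02 × 10²⁶) × (87500) / (1.50 × 10⁻⁵))^(1/3)
  = 4.30 × 10⁸ m

4.30 × 10⁸ m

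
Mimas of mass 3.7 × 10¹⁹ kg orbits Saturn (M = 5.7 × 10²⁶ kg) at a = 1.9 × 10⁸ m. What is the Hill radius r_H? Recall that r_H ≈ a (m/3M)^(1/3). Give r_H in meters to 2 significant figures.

r_H ≈ a (m/3M)^(1/3)
    = (1.9 × 10⁸) × (3.7 × 10¹⁹ / (3 × 5.7 × 10²⁶))^(1/3)
    = 5.3 × 10⁵ m

5.3 × 10⁵ m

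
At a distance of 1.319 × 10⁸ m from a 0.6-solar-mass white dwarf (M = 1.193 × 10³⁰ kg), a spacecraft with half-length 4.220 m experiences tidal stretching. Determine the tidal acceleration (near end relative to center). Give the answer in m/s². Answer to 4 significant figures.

2.928 × 10⁻⁴ m/s²

Δg = 2GMr/d³
   = 2 × (6.674 × 10⁻¹¹) × (1.193 × 10³⁰) × (4.220) / (1.319 × 10⁸)³
   = 2.928 × 10⁻⁴ m/s²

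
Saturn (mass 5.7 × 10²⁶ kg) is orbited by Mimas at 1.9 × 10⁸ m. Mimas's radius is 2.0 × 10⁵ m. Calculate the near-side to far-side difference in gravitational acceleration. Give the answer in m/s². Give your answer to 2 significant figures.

4.4 × 10⁻³ m/s²

Δa = 4GMr/d³
   = 4 × (6.674 × 10⁻¹¹) × (5.7 × 10²⁶) × (2.0 × 10⁵) / (1.9 × 10⁸)³
   = 4.4 × 10⁻³ m/s²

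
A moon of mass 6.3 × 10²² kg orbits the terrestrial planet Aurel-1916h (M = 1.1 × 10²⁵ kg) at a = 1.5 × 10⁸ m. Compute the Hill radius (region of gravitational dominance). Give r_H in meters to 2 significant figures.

r_H ≈ a (m/3M)^(1/3)
    = (1.5 × 10⁸) × (6.3 × 10²² / (3 × 1.1 × 10²⁵))^(1/3)
    = 1.9 × 10⁷ m

1.9 × 10⁷ m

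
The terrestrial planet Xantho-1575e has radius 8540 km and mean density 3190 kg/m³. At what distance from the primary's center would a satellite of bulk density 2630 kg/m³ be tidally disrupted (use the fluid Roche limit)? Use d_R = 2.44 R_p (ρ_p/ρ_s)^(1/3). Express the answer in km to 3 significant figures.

d_R = 2.44 × 8540 km × (3190/2630)^(1/3)
    = 22200 km

22200 km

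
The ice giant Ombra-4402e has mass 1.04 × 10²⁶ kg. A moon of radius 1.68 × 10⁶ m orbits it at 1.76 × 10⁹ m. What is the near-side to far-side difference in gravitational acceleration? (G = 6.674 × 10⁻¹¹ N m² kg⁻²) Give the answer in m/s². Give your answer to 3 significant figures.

a_tidal = 4GMr/d³
        = 4 × (6.674 × 10⁻¹¹) × (1.04 × 10²⁶) × (1.68 × 10⁶) / (1.76 × 10⁹)³
        = 8.56 × 10⁻⁶ m/s²

8.56 × 10⁻⁶ m/s²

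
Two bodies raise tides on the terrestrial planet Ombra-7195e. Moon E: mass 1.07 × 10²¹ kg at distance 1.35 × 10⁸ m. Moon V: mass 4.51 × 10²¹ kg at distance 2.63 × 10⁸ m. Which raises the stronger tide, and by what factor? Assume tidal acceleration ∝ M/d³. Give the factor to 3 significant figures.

Moon E, by a factor of ≈ 1.75

Compare M/d³ for the two perturbers:
Moon E: (1.07 × 10²¹) / (1.35 × 10⁸)³ = 4.349 × 10⁻⁴
Moon V: (4.51 × 10²¹) / (2.63 × 10⁸)³ = 2.479 × 10⁻⁴
Ratio (larger/smaller) = 1.75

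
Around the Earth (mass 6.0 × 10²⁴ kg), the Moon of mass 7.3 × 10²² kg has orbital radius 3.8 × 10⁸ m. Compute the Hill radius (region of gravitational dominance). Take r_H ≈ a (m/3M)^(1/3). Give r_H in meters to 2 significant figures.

6.1 × 10⁷ m

r_H ≈ a (m/3M)^(1/3)
    = (3.8 × 10⁸) × (7.3 × 10²² / (3 × 6.0 × 10²⁴))^(1/3)
    = 6.1 × 10⁷ m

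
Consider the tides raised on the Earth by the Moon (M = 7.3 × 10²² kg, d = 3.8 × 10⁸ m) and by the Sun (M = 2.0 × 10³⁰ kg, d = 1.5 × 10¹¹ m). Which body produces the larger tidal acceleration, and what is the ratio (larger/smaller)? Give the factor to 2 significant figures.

The Moon, by a factor of ≈ 2.2

Tidal acceleration ∝ M/d³, so compare M/d³ for each.
The Moon: (7.3 × 10²²) / (3.8 × 10⁸)³ = 1.330 × 10⁻³
The Sun: (2.0 × 10³⁰) / (1.5 × 10¹¹)³ = 5.926 × 10⁻⁴
Ratio (larger/smaller) = 2.2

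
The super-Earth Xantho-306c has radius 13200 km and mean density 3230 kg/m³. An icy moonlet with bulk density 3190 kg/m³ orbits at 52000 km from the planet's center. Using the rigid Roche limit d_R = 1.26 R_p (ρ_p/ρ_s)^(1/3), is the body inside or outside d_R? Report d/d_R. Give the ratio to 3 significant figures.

outside; d/d_R ≈ 3.11

d_R = 1.26 × (13200 km) × (3230/3190)^(1/3) = 16700 km
d/d_R = (52000) / (16700) = 3.11
Since d/d_R > 1, the body is outside the Roche limit.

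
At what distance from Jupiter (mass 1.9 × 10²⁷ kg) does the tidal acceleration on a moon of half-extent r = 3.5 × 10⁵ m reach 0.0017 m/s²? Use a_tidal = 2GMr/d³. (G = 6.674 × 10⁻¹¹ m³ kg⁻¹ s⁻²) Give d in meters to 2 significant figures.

3.7 × 10⁸ m

2GMr/d³ = a_tidal  ⇒  d = (2GMr / a_tidal)^(1/3)
d = (2 × 6.674×10⁻¹¹ × (1.9 × 10²⁷) × (3.5 × 10⁵) / (0.0017))^(1/3)
  = 3.7 × 10⁸ m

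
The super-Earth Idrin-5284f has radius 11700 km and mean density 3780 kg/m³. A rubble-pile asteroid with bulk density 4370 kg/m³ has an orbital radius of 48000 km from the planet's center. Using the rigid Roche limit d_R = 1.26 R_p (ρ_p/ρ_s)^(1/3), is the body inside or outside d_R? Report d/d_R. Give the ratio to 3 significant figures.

outside; d/d_R ≈ 3.42

d_R = 1.26 × (11700 km) × (3780/4370)^(1/3) = 14050 km
d/d_R = (48000) / (14050) = 3.42
Since d/d_R > 1, the body is outside the Roche limit.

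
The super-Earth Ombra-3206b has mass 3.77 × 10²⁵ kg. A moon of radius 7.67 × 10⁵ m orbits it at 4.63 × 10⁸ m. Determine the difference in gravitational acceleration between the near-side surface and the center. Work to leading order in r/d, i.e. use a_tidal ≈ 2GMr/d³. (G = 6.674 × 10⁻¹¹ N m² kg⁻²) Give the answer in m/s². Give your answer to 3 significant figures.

3.89 × 10⁻⁵ m/s²

Differencing GM/(d−r)² and GM/d² to first order in r/d gives 2GMr/d³.
Δg = 2GMr/d³
   = 2 × (6.674 × 10⁻¹¹) × (3.77 × 10²⁵) × (7.67 × 10⁵) / (4.63 × 10⁸)³
   = 3.89 × 10⁻⁵ m/s²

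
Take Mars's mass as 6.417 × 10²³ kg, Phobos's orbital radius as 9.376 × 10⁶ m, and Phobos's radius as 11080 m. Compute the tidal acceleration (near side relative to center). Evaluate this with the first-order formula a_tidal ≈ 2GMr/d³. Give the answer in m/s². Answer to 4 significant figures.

a_tidal = 2GMr/d³
        = 2 × (6.674 × 10⁻¹¹) × (6.417 × 10²³) × (11080) / (9.376 × 10⁶)³
        = 1.151 × 10⁻³ m/s²

1.151 × 10⁻³ m/s²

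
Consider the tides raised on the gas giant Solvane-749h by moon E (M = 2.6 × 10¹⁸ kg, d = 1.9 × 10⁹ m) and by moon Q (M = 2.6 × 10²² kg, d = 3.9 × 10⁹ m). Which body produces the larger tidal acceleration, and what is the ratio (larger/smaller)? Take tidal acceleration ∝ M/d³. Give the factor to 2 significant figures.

Moon Q, by a factor of ≈ 1200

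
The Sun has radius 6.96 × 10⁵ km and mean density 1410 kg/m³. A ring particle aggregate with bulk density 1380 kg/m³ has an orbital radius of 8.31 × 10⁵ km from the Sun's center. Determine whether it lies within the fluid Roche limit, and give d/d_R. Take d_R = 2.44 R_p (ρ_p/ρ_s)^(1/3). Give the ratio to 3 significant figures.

d_R = 2.44 × (6.96 × 10⁵ km) × (1410/1380)^(1/3) = 1.710 × 10⁶ km
d/d_R = (8.31 × 10⁵) / (1.710 × 10⁶) = 0.486
Since d/d_R < 1, the body is inside the Roche limit.

inside; d/d_R ≈ 0.486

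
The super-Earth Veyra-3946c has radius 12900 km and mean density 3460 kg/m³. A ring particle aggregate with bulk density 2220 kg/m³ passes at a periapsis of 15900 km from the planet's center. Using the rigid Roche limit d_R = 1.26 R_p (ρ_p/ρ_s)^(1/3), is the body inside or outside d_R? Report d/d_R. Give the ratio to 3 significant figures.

d_R = 1.26 × (12900 km) × (3460/2220)^(1/3) = 18850 km
d/d_R = (15900) / (18850) = 0.844
Since d/d_R < 1, the body is inside the Roche limit.

inside; d/d_R ≈ 0.844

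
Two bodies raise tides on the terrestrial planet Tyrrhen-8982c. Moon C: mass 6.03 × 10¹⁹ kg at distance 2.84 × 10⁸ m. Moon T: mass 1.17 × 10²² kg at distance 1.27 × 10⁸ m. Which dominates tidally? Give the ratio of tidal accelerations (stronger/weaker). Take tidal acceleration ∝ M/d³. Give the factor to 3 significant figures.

Tidal acceleration ∝ M/d³, so compare M/d³ for each.
Moon C: (6.03 × 10¹⁹) / (2.84 × 10⁸)³ = 2.632 × 10⁻⁶
Moon T: (1.17 × 10²²) / (1.27 × 10⁸)³ = 5.712 × 10⁻³
Ratio (larger/smaller) = 2170

Moon T, by a factor of ≈ 2170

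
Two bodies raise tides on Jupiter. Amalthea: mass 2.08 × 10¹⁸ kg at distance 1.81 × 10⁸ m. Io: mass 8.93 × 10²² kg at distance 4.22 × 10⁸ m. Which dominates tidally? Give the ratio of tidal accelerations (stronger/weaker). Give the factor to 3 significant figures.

Io, by a factor of ≈ 3390

Tidal acceleration ∝ M/d³, so compare M/d³ for each.
Amalthea: (2.08 × 10¹⁸) / (1.81 × 10⁸)³ = 3.508 × 10⁻⁷
Io: (8.93 × 10²²) / (4.22 × 10⁸)³ = 1.188 × 10⁻³
Ratio (larger/smaller) = 3390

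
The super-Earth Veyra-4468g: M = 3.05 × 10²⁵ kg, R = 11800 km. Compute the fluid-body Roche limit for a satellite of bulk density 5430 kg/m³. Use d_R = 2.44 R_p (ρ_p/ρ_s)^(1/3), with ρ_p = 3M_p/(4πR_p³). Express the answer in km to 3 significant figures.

26900 km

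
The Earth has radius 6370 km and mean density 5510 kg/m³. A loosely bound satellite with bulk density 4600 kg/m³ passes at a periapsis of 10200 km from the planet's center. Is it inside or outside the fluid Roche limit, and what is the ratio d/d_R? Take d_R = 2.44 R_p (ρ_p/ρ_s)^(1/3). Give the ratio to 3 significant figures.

d_R = 2.44 × (6370 km) × (5510/4600)^(1/3) = 16510 km
d/d_R = (10200) / (16510) = 0.618
Since d/d_R < 1, the body is inside the Roche limit.

inside; d/d_R ≈ 0.618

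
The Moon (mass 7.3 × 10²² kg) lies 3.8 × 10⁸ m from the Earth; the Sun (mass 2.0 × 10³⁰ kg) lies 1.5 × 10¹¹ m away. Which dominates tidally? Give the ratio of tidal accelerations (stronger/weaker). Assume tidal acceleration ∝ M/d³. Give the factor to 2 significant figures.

Compare M/d³ for the two perturbers:
The Moon: (7.3 × 10²²) / (3.8 × 10⁸)³ = 1.330 × 10⁻³
The Sun: (2.0 × 10³⁰) / (1.5 × 10¹¹)³ = 5.926 × 10⁻⁴
Ratio (larger/smaller) = 2.2

The Moon, by a factor of ≈ 2.2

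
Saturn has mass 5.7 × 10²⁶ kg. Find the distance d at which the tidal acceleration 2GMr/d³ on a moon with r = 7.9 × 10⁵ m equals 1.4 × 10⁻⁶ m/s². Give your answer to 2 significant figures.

3.5 × 10⁹ m

2GMr/d³ = a_tidal  ⇒  d = (2GMr / a_tidal)^(1/3)
d = (2 × 6.674×10⁻¹¹ × (5.7 × 10²⁶) × (7.9 × 10⁵) / (1.4 × 10⁻⁶))^(1/3)
  = 3.5 × 10⁹ m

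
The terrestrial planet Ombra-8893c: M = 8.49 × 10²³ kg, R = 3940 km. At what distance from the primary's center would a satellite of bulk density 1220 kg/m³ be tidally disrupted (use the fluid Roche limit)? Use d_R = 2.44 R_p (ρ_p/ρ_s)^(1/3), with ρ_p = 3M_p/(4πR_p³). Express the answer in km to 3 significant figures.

ρ_p = 3M_p/(4πR_p³) = 3 × (8.49 × 10²³) / (4π × (3.94 × 10⁶ m)³) = 3310 kg/m³
d_R = 2.44 × 3940 km × (3310/1220)^(1/3)
    = 13400 km

13400 km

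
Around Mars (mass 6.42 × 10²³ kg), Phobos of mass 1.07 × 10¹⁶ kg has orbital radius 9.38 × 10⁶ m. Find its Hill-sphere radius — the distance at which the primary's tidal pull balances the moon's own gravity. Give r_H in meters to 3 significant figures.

r_H ≈ a (m/3M)^(1/3)
    = (9.38 × 10⁶) × (1.07 × 10¹⁶ / (3 × 6.42 × 10²³))^(1/3)
    = 1.66 × 10⁴ m

1.66 × 10⁴ m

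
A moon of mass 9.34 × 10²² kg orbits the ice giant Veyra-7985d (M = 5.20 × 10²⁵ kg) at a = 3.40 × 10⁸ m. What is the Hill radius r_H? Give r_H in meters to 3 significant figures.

2.87 × 10⁷ m

r_H ≈ a (m/3M)^(1/3)
    = (3.40 × 10⁸) × (9.34 × 10²² / (3 × 5.20 × 10²⁵))^(1/3)
    = 2.87 × 10⁷ m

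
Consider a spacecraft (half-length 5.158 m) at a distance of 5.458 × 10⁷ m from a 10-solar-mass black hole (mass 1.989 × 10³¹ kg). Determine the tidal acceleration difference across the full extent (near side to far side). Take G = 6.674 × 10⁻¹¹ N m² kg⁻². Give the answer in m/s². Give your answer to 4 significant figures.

1.684 × 10⁻¹ m/s²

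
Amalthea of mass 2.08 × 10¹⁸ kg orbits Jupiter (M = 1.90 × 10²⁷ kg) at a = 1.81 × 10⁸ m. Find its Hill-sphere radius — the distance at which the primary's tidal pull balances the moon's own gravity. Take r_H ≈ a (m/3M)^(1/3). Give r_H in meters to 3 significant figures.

1.29 × 10⁵ m

r_H ≈ a (m/3M)^(1/3)
    = (1.81 × 10⁸) × (2.08 × 10¹⁸ / (3 × 1.90 × 10²⁷))^(1/3)
    = 1.29 × 10⁵ m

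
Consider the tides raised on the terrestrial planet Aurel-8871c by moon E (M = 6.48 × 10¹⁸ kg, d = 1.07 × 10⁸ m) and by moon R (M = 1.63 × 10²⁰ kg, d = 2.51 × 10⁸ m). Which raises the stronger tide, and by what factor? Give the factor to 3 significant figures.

Compare M/d³ for the two perturbers:
Moon E: (6.48 × 10¹⁸) / (1.07 × 10⁸)³ = 5.290 × 10⁻⁶
Moon R: (1.63 × 10²⁰) / (2.51 × 10⁸)³ = 1.031 × 10⁻⁵
Ratio (larger/smaller) = 1.95

Moon R, by a factor of ≈ 1.95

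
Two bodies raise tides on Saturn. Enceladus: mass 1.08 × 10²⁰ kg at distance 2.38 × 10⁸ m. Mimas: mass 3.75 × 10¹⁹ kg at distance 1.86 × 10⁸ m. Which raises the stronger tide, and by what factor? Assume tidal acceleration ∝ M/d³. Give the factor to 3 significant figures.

Enceladus, by a factor of ≈ 1.37

Compare M/d³ for the two perturbers:
Enceladus: (1.08 × 10²⁰) / (2.38 × 10⁸)³ = 8.011 × 10⁻⁶
Mimas: (3.75 × 10¹⁹) / (1.86 × 10⁸)³ = 5.828 × 10⁻⁶
Ratio (larger/smaller) = 1.37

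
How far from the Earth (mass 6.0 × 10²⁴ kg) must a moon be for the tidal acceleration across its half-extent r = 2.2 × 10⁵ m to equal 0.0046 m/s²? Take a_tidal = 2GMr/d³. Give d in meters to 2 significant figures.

3.4 × 10⁷ m

2GMr/d³ = a_tidal  ⇒  d = (2GMr / a_tidal)^(1/3)
d = (2 × 6.674×10⁻¹¹ × (6.0 × 10²⁴) × (2.2 × 10⁵) / (0.0046))^(1/3)
  = 3.4 × 10⁷ m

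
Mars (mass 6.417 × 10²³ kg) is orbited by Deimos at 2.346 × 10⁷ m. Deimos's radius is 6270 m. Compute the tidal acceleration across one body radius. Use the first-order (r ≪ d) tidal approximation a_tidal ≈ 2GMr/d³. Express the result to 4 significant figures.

4.159 × 10⁻⁵ m/s²

Δg = 2GMr/d³
   = 2 × (6.674 × 10⁻¹¹) × (6.417 × 10²³) × (6270) / (2.346 × 10⁷)³
   = 4.159 × 10⁻⁵ m/s²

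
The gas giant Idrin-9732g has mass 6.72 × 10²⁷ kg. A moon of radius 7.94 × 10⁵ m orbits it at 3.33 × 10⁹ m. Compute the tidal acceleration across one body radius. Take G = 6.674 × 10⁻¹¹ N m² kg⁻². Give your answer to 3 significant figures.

1.93 × 10⁻⁵ m/s²

Δa = 2GMr/d³
   = 2 × (6.674 × 10⁻¹¹) × (6.72 × 10²⁷) × (7.94 × 10⁵) / (3.33 × 10⁹)³
   = 1.93 × 10⁻⁵ m/s²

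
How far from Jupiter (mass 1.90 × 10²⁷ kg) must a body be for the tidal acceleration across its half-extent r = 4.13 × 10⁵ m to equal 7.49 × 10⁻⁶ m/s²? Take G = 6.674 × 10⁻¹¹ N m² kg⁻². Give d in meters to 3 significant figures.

2GMr/d³ = a_tidal  ⇒  d = (2GMr / a_tidal)^(1/3)
d = (2 × 6.674×10⁻¹¹ × (1.90 × 10²⁷) × (4.13 × 10⁵) / (7.49 × 10⁻⁶))^(1/3)
  = 2.41 × 10⁹ m

2.41 × 10⁹ m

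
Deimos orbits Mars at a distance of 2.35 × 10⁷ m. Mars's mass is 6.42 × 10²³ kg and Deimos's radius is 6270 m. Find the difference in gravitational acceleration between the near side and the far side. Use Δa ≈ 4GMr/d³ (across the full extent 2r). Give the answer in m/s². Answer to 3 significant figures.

8.28 × 10⁻⁵ m/s²

Near-to-far spans 2r, so the tidal difference is twice the near-to-center value: 4GMr/d³.
Δg = 4GMr/d³
   = 4 × (6.674 × 10⁻¹¹) × (6.42 × 10²³) × (6270) / (2.35 × 10⁷)³
   = 8.28 × 10⁻⁵ m/s²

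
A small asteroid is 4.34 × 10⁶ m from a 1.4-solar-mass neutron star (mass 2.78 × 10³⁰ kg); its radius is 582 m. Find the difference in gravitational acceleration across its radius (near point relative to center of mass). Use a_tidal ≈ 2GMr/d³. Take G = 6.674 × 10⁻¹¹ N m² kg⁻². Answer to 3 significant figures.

a_tidal = 2GMr/d³
        = 2 × (6.674 × 10⁻¹¹) × (2.78 × 10³⁰) × (582) / (4.34 × 10⁶)³
        = 2.64 × 10³ m/s²

2.64 × 10³ m/s²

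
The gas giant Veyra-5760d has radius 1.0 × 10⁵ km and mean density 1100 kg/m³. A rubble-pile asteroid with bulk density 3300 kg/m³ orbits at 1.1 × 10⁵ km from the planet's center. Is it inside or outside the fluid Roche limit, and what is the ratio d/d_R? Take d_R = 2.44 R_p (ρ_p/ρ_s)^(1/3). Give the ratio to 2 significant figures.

inside; d/d_R ≈ 0.65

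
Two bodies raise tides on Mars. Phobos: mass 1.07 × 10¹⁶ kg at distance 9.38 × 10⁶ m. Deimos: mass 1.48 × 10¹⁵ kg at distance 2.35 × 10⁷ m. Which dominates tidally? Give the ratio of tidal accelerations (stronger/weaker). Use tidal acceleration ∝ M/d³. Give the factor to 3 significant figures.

Phobos, by a factor of ≈ 114

Compare M/d³ for the two perturbers:
Phobos: (1.07 × 10¹⁶) / (9.38 × 10⁶)³ = 1.297 × 10⁻⁵
Deimos: (1.48 × 10¹⁵) / (2.35 × 10⁷)³ = 1.140 × 10⁻⁷
Ratio (larger/smaller) = 114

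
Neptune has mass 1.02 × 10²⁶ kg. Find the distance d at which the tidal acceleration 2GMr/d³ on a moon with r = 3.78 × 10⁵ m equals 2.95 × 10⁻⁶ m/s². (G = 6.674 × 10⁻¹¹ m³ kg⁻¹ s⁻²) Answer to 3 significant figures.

2GMr/d³ = a_tidal  ⇒  d = (2GMr / a_tidal)^(1/3)
d = (2 × 6.674×10⁻¹¹ × (1.02 × 10²⁶) × (3.78 × 10⁵) / (2.95 × 10⁻⁶))^(1/3)
  = 1.20 × 10⁹ m

1.20 × 10⁹ m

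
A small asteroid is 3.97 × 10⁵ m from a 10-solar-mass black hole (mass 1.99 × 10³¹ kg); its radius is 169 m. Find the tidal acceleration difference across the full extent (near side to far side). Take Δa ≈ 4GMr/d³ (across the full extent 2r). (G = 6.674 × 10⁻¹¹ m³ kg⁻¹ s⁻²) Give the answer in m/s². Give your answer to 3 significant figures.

Differencing GM/(d−r)² and GM/(d+r)² to first order in r/d gives 4GMr/d³.
Δa = 4GMr/d³
   = 4 × (6.674 × 10⁻¹¹) × (1.99 × 10³¹) × (169) / (3.97 × 10⁵)³
   = 1.43 × 10⁷ m/s²

1.43 × 10⁷ m/s²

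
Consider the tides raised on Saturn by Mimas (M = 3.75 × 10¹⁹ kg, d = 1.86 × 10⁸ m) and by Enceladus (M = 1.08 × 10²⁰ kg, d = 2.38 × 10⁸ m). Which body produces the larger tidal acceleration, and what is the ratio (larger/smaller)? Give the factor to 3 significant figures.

Compare M/d³ for the two perturbers:
Mimas: (3.75 × 10¹⁹) / (1.86 × 10⁸)³ = 5.828 × 10⁻⁶
Enceladus: (1.08 × 10²⁰) / (2.38 × 10⁸)³ = 8.011 × 10⁻⁶
Ratio (larger/smaller) = 1.37

Enceladus, by a factor of ≈ 1.37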